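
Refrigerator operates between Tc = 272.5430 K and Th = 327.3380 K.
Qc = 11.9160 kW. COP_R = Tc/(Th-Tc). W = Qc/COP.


COP = 272.5430 / 54.7950 = 4.9739
W = 11.9160 / 4.9739 = 2.3957 kW

COP = 4.9739, W = 2.3957 kW


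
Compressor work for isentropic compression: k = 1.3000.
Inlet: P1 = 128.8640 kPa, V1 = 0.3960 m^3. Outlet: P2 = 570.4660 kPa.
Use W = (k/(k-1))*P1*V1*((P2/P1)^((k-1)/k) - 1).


(k-1)/k = 0.2308
(P2/P1)^exp = 1.4096
W = 4.3333 * 128.8640 * 0.3960 * (1.4096 - 1) = 90.5777 kJ

90.5777 kJ


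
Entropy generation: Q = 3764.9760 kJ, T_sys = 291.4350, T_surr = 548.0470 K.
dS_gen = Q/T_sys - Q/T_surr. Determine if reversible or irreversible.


dS_sys = 3764.9760/291.4350 = 12.9188 kJ/K
dS_surr = -3764.9760/548.0470 = -6.8698 kJ/K
dS_gen = 12.9188 - 6.8698 = 6.0489 kJ/K (irreversible)

dS_gen = 6.0489 kJ/K, irreversible


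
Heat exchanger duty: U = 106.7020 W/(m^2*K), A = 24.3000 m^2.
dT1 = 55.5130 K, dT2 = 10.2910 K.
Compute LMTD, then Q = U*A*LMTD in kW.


LMTD = 26.8324 K
Q = 106.7020 * 24.3000 * 26.8324 = 69572.7448 W = 69.5727 kW

69.5727 kW


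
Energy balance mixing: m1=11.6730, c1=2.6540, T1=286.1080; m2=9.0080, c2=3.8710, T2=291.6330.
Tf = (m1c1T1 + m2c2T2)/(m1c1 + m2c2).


num = 19032.8998
den = 65.8501
Tf = 289.0337 K

289.0337 K


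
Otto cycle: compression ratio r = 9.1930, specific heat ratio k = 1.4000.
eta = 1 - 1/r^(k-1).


r^(k-1) = 2.4288
eta = 1 - 1/2.4288 = 0.5883 = 58.8266%

58.8266%


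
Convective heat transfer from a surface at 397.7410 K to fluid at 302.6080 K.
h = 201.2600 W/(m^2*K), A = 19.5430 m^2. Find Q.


dT = 95.1330 K
Q = 201.2600 * 19.5430 * 95.1330 = 374179.4159 W

374179.4159 W


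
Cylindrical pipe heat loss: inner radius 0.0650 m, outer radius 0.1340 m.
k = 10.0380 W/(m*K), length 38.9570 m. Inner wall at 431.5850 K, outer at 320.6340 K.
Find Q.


dT = 110.9510 K
ln(ro/ri) = 0.7235
Q = 2*pi*10.0380*38.9570*110.9510 / 0.7235 = 376819.8273 W

376819.8273 W


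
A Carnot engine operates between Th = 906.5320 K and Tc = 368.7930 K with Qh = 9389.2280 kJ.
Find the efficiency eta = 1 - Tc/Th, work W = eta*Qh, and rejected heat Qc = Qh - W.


eta = 1 - 368.7930/906.5320 = 0.5932
W = 0.5932 * 9389.2280 = 5569.5266 kJ
Qc = 9389.2280 - 5569.5266 = 3819.7014 kJ

eta = 59.3183%, W = 5569.5266 kJ, Qc = 3819.7014 kJ


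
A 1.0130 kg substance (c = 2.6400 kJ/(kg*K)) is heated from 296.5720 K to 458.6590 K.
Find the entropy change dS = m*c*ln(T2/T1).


T2/T1 = 1.5465
ln(T2/T1) = 0.4360
dS = 1.0130 * 2.6400 * 0.4360 = 1.1660 kJ/K

1.1660 kJ/K


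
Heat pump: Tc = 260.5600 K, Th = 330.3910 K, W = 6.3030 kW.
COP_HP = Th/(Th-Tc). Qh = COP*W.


COP = 330.3910 / 69.8310 = 4.7313
Qh = 4.7313 * 6.3030 = 29.8213 kW

COP = 4.7313, Qh = 29.8213 kW


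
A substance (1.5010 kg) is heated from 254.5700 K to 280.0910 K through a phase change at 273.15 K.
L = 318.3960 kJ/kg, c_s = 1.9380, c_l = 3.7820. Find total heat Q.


Q1 (sensible, solid) = 1.5010 * 1.9380 * 18.5800 = 54.0481 kJ
Q2 (latent) = 1.5010 * 318.3960 = 477.9124 kJ
Q3 (sensible, liquid) = 1.5010 * 3.7820 * 6.9410 = 39.4025 kJ
Q_total = 571.3630 kJ

571.3630 kJ


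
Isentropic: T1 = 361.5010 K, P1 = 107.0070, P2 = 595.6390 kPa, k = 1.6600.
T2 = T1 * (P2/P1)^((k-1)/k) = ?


(k-1)/k = 0.3976
(P2/P1)^exp = 1.9789
T2 = 361.5010 * 1.9789 = 715.3875 K

715.3875 K


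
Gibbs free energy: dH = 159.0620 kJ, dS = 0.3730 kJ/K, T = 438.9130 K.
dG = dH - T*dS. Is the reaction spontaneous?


T*dS = 438.9130 * 0.3730 = 163.7145 kJ
dG = 159.0620 - 163.7145 = -4.6525 kJ (spontaneous)

dG = -4.6525 kJ, spontaneous


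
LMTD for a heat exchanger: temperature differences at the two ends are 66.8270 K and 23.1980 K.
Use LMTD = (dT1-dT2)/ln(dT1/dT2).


dT1/dT2 = 2.8807
ln(dT1/dT2) = 1.0580
LMTD = 43.6290 / 1.0580 = 41.2356 K

41.2356 K


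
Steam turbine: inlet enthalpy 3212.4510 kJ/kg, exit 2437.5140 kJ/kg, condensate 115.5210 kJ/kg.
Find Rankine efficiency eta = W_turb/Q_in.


W = 774.9370 kJ/kg
Q_in = 3096.9300 kJ/kg
eta = 0.2502 = 25.0227%

eta = 25.0227%


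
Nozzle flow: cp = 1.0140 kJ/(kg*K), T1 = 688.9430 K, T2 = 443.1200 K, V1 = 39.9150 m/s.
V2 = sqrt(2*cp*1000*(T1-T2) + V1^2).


dT = 245.8230 K
2*cp*1000*dT = 498529.0440
V1^2 = 1593.2072
V2 = sqrt(500122.2512) = 707.1932 m/s

707.1932 m/s


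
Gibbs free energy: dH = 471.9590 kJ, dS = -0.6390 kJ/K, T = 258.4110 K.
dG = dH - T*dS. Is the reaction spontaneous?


T*dS = 258.4110 * -0.6390 = -165.1246 kJ
dG = 471.9590 + 165.1246 = 637.0836 kJ (non-spontaneous)

dG = 637.0836 kJ, non-spontaneous


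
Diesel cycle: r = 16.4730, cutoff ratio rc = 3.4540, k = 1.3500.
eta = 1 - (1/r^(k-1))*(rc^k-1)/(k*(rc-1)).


r^(k-1) = 2.6661
rc^k = 5.3301
eta = 0.5097 = 50.9749%

50.9749%


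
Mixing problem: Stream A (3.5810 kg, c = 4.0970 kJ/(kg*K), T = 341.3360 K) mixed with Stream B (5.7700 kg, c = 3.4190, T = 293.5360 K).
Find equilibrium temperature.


num = 10798.6319
den = 34.3990
Tf = 313.9230 K

313.9230 K


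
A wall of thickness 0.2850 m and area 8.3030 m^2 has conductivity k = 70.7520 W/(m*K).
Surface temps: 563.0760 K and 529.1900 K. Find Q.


dT = 33.8860 K
Q = 70.7520 * 8.3030 * 33.8860 / 0.2850 = 69847.2329 W

69847.2329 W


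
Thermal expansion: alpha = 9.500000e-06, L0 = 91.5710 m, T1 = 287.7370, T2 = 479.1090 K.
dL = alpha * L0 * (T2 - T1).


dT = 191.3720 K
dL = 9.500000e-06 * 91.5710 * 191.3720 = 0.166479 m
L_final = 91.737479 m

dL = 0.166479 m


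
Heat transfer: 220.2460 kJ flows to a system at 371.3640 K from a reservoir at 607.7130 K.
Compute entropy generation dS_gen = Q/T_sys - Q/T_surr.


dS_sys = 220.2460/371.3640 = 0.5931 kJ/K
dS_surr = -220.2460/607.7130 = -0.3624 kJ/K
dS_gen = 0.5931 - 0.3624 = 0.2307 kJ/K (irreversible)

dS_gen = 0.2307 kJ/K, irreversible


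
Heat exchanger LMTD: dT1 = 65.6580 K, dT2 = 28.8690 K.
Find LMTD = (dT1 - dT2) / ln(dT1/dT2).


dT1/dT2 = 2.2743
ln(dT1/dT2) = 0.8217
LMTD = 36.7890 / 0.8217 = 44.7723 K

44.7723 K


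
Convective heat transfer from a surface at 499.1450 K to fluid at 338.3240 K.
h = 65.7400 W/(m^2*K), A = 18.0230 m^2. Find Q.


dT = 160.8210 K
Q = 65.7400 * 18.0230 * 160.8210 = 190545.8703 W

190545.8703 W


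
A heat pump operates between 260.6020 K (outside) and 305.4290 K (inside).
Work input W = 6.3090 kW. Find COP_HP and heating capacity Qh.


COP = 305.4290 / 44.8270 = 6.8135
Qh = 6.8135 * 6.3090 = 42.9864 kW

COP = 6.8135, Qh = 42.9864 kW


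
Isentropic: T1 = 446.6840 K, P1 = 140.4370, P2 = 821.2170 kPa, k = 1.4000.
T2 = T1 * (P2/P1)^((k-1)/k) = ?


(k-1)/k = 0.2857
(P2/P1)^exp = 1.6563
T2 = 446.6840 * 1.6563 = 739.8378 K

739.8378 K


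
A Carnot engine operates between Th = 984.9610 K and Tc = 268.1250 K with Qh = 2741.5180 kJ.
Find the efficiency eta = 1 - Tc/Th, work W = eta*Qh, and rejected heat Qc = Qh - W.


eta = 1 - 268.1250/984.9610 = 0.7278
W = 0.7278 * 2741.5180 = 1995.2250 kJ
Qc = 2741.5180 - 1995.2250 = 746.2930 kJ

eta = 72.7781%, W = 1995.2250 kJ, Qc = 746.2930 kJ


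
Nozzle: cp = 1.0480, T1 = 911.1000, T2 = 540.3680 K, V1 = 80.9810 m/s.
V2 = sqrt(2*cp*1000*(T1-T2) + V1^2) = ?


dT = 370.7320 K
2*cp*1000*dT = 777054.2720
V1^2 = 6557.9224
V2 = sqrt(783612.1944) = 885.2187 m/s

885.2187 m/s


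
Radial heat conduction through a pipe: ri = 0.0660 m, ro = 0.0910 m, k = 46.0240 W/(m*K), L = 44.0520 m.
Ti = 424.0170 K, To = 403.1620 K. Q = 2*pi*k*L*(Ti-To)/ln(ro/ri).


dT = 20.8550 K
ln(ro/ri) = 0.3212
Q = 2*pi*46.0240*44.0520*20.8550 / 0.3212 = 827100.1041 W

827100.1041 W


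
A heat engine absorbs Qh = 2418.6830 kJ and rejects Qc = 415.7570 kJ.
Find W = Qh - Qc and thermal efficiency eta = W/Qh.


W = 2418.6830 - 415.7570 = 2002.9260 kJ
eta = 2002.9260 / 2418.6830 = 0.8281 = 82.8106%

W = 2002.9260 kJ, eta = 82.8106%


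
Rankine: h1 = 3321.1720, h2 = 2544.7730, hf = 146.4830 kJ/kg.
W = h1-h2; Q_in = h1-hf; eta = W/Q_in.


W = 776.3990 kJ/kg
Q_in = 3174.6890 kJ/kg
eta = 0.2446 = 24.4559%

eta = 24.4559%


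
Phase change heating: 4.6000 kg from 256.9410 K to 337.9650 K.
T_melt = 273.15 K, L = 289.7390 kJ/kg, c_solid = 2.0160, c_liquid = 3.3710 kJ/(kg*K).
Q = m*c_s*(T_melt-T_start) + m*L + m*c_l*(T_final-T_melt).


Q1 (sensible, solid) = 4.6000 * 2.0160 * 16.2090 = 150.3158 kJ
Q2 (latent) = 4.6000 * 289.7390 = 1332.7994 kJ
Q3 (sensible, liquid) = 4.6000 * 3.3710 * 64.8150 = 1005.0603 kJ
Q_total = 2488.1755 kJ

2488.1755 kJ


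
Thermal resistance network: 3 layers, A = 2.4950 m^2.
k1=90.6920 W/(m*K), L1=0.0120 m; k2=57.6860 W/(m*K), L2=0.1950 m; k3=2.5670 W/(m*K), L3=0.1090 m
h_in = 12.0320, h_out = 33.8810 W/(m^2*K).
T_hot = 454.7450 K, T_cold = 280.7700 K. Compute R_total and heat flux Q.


R_conv_in = 1/(12.0320*2.4950) = 0.0333
R_1 = 0.0120/(90.6920*2.4950) = 5.3032e-05
R_2 = 0.1950/(57.6860*2.4950) = 0.0014
R_3 = 0.1090/(2.5670*2.4950) = 0.0170
R_conv_out = 1/(33.8810*2.4950) = 0.0118
R_total = 0.0636 K/W
Q = 173.9750 / 0.0636 = 2736.8449 W

R_total = 0.0636 K/W, Q = 2736.8449 W


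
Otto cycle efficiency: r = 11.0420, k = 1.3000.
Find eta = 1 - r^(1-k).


r^(k-1) = 2.0555
eta = 1 - 1/2.0555 = 0.5135 = 51.3497%

51.3497%


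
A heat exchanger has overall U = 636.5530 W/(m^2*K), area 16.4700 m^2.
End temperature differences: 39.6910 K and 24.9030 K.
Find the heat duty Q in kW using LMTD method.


LMTD = 31.7246 K
Q = 636.5530 * 16.4700 * 31.7246 = 332601.9524 W = 332.6020 kW

332.6020 kW


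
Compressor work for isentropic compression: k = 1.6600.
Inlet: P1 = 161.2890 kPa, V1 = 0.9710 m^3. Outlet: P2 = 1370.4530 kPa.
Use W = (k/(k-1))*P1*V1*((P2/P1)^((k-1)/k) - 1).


(k-1)/k = 0.3976
(P2/P1)^exp = 2.3413
W = 2.5152 * 161.2890 * 0.9710 * (2.3413 - 1) = 528.3566 kJ

528.3566 kJ


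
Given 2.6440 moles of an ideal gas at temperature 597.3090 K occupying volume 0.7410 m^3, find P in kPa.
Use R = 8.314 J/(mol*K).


P = nRT/V = 2.6440 * 8.314 * 597.3090 / 0.7410
= 13130.1755 / 0.7410 = 17719.5350 Pa = 17.7195 kPa

17.7195 kPa


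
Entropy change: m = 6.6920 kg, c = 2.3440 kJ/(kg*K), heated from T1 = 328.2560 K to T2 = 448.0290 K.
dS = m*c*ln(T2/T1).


T2/T1 = 1.3649
ln(T2/T1) = 0.3111
dS = 6.6920 * 2.3440 * 0.3111 = 4.8794 kJ/K

4.8794 kJ/K


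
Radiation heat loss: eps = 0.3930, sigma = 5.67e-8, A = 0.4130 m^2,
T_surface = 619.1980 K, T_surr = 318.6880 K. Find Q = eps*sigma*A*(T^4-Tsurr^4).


T^4 = 1.4700e+11
Tsurr^4 = 1.0315e+10
Q = 0.3930 * 5.67e-8 * 0.4130 * 1.3669e+11 = 1257.9052 W

1257.9052 W


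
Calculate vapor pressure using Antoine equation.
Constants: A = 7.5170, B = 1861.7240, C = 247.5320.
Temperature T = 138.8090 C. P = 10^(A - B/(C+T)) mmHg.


C+T = 386.3410
B/(C+T) = 4.8189
log10(P) = 7.5170 - 4.8189 = 2.6981
P = 10^2.6981 = 499.0429 mmHg

499.0429 mmHg


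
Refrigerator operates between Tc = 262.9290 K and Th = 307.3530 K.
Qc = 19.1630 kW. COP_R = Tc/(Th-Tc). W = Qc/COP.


COP = 262.9290 / 44.4240 = 5.9186
W = 19.1630 / 5.9186 = 3.2377 kW

COP = 5.9186, W = 3.2377 kW


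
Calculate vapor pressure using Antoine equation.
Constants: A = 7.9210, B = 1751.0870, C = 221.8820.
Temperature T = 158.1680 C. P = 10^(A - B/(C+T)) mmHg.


C+T = 380.0500
B/(C+T) = 4.6075
log10(P) = 7.9210 - 4.6075 = 3.3135
P = 10^3.3135 = 2058.1763 mmHg

2058.1763 mmHg


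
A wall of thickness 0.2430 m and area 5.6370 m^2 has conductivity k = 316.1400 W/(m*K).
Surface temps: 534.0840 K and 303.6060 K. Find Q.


dT = 230.4780 K
Q = 316.1400 * 5.6370 * 230.4780 / 0.2430 = 1690248.9967 W

1690248.9967 W


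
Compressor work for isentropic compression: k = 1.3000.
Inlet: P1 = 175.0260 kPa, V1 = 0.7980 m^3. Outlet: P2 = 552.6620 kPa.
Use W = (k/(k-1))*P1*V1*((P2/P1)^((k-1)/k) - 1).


(k-1)/k = 0.2308
(P2/P1)^exp = 1.3039
W = 4.3333 * 175.0260 * 0.7980 * (1.3039 - 1) = 183.9178 kJ

183.9178 kJ


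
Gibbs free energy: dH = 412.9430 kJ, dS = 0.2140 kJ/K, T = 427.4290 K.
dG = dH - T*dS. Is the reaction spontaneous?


T*dS = 427.4290 * 0.2140 = 91.4698 kJ
dG = 412.9430 - 91.4698 = 321.4732 kJ (non-spontaneous)

dG = 321.4732 kJ, non-spontaneous


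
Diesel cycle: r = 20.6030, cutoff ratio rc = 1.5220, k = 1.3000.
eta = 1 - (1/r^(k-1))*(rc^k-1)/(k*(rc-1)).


r^(k-1) = 2.4784
rc^k = 1.7264
eta = 0.5681 = 56.8106%

56.8106%


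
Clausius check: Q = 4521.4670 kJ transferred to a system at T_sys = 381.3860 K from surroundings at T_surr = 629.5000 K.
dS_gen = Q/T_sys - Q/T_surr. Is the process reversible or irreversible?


dS_sys = 4521.4670/381.3860 = 11.8554 kJ/K
dS_surr = -4521.4670/629.5000 = -7.1826 kJ/K
dS_gen = 11.8554 - 7.1826 = 4.6727 kJ/K (irreversible)

dS_gen = 4.6727 kJ/K, irreversible


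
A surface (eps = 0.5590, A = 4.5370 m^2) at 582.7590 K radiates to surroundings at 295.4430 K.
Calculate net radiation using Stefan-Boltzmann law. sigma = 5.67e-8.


T^4 = 1.1533e+11
Tsurr^4 = 7.6189e+09
Q = 0.5590 * 5.67e-8 * 4.5370 * 1.0771e+11 = 15489.5414 W

15489.5414 W


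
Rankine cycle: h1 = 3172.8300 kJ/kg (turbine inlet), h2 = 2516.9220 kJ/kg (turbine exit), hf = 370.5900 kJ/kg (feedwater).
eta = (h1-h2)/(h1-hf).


W = 655.9080 kJ/kg
Q_in = 2802.2400 kJ/kg
eta = 0.2341 = 23.4066%

eta = 23.4066%


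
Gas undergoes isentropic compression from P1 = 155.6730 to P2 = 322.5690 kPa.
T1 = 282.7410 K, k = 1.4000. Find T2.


(k-1)/k = 0.2857
(P2/P1)^exp = 1.2314
T2 = 282.7410 * 1.2314 = 348.1701 K

348.1701 K


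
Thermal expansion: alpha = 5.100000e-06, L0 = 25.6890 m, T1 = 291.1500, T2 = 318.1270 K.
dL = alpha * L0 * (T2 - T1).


dT = 26.9770 K
dL = 5.100000e-06 * 25.6890 * 26.9770 = 0.003534 m
L_final = 25.692534 m

dL = 0.003534 m


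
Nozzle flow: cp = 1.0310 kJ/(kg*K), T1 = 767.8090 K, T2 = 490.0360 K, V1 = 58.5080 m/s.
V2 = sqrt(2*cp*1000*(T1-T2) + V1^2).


dT = 277.7730 K
2*cp*1000*dT = 572767.9260
V1^2 = 3423.1861
V2 = sqrt(576191.1121) = 759.0725 m/s

759.0725 m/s


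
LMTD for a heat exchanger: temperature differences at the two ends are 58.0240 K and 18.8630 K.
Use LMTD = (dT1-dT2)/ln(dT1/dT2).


dT1/dT2 = 3.0761
ln(dT1/dT2) = 1.1237
LMTD = 39.1610 / 1.1237 = 34.8515 K

34.8515 K


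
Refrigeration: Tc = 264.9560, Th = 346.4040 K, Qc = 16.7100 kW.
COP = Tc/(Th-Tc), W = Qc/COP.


COP = 264.9560 / 81.4480 = 3.2531
W = 16.7100 / 3.2531 = 5.1367 kW

COP = 3.2531, W = 5.1367 kW


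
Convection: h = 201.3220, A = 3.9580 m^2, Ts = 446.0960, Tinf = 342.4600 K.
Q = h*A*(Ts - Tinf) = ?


dT = 103.6360 K
Q = 201.3220 * 3.9580 * 103.6360 = 82580.5305 W

82580.5305 W


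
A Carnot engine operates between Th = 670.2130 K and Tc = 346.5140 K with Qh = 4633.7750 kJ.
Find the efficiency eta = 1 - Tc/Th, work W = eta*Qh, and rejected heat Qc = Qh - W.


eta = 1 - 346.5140/670.2130 = 0.4830
W = 0.4830 * 4633.7750 = 2238.0174 kJ
Qc = 4633.7750 - 2238.0174 = 2395.7576 kJ

eta = 48.2979%, W = 2238.0174 kJ, Qc = 2395.7576 kJ


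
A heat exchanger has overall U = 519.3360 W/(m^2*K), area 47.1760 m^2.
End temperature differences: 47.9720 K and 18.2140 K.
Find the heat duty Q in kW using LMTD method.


LMTD = 30.7282 K
Q = 519.3360 * 47.1760 * 30.7282 = 752846.4440 W = 752.8464 kW

752.8464 kW


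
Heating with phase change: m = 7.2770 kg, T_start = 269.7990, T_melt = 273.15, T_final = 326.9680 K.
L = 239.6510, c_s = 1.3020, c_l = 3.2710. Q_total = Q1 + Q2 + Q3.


Q1 (sensible, solid) = 7.2770 * 1.3020 * 3.3510 = 31.7496 kJ
Q2 (latent) = 7.2770 * 239.6510 = 1743.9403 kJ
Q3 (sensible, liquid) = 7.2770 * 3.2710 * 53.8180 = 1281.0335 kJ
Q_total = 3056.7234 kJ

3056.7234 kJ


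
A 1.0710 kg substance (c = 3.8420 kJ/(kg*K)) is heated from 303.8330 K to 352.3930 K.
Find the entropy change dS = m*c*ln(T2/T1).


T2/T1 = 1.1598
ln(T2/T1) = 0.1483
dS = 1.0710 * 3.8420 * 0.1483 = 0.6101 kJ/K

0.6101 kJ/K


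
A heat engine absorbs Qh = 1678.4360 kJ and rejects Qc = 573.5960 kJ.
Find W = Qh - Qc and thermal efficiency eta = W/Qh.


W = 1678.4360 - 573.5960 = 1104.8400 kJ
eta = 1104.8400 / 1678.4360 = 0.6583 = 65.8256%

W = 1104.8400 kJ, eta = 65.8256%


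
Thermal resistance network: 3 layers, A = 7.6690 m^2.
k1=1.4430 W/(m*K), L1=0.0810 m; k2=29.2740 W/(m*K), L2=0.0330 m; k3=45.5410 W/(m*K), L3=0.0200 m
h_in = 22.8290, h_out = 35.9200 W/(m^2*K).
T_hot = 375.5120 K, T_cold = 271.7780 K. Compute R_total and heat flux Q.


R_conv_in = 1/(22.8290*7.6690) = 0.0057
R_1 = 0.0810/(1.4430*7.6690) = 0.0073
R_2 = 0.0330/(29.2740*7.6690) = 0.0001
R_3 = 0.0200/(45.5410*7.6690) = 5.7265e-05
R_conv_out = 1/(35.9200*7.6690) = 0.0036
R_total = 0.0169 K/W
Q = 103.7340 / 0.0169 = 6150.5885 W

R_total = 0.0169 K/W, Q = 6150.5885 W


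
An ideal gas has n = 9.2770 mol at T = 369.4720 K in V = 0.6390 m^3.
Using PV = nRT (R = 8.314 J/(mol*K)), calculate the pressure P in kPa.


P = nRT/V = 9.2770 * 8.314 * 369.4720 / 0.6390
= 28496.9978 / 0.6390 = 44596.2406 Pa = 44.5962 kPa

44.5962 kPa


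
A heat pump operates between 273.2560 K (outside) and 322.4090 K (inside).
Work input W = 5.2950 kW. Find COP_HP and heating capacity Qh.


COP = 322.4090 / 49.1530 = 6.5593
Qh = 6.5593 * 5.2950 = 34.7315 kW

COP = 6.5593, Qh = 34.7315 kW


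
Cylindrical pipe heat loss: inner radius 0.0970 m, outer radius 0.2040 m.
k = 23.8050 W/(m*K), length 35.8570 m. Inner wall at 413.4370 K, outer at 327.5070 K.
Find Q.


dT = 85.9300 K
ln(ro/ri) = 0.7434
Q = 2*pi*23.8050*35.8570*85.9300 / 0.7434 = 619924.7759 W

619924.7759 W


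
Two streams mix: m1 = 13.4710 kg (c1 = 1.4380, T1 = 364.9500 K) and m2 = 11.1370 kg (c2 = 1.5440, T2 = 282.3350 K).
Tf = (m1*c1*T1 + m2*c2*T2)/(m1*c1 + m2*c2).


num = 11924.4546
den = 36.5668
Tf = 326.1003 K

326.1003 K


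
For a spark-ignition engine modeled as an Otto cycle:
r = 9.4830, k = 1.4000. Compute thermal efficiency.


r^(k-1) = 2.4591
eta = 1 - 1/2.4591 = 0.5933 = 59.3349%

59.3349%


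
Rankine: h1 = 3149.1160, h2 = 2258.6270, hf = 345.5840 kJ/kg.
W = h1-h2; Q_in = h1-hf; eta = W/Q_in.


W = 890.4890 kJ/kg
Q_in = 2803.5320 kJ/kg
eta = 0.3176 = 31.7631%

eta = 31.7631%


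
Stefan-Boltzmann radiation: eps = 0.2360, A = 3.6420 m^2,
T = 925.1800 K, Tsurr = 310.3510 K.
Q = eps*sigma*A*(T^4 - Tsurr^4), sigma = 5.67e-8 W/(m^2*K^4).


T^4 = 7.3266e+11
Tsurr^4 = 9.2771e+09
Q = 0.2360 * 5.67e-8 * 3.6420 * 7.2339e+11 = 35253.7833 W

35253.7833 W


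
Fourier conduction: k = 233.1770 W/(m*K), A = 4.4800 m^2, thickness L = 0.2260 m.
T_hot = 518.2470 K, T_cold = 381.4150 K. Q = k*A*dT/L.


dT = 136.8320 K
Q = 233.1770 * 4.4800 * 136.8320 / 0.2260 = 632474.4123 W

632474.4123 W


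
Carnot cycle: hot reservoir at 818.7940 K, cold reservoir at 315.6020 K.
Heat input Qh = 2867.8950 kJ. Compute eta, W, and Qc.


eta = 1 - 315.6020/818.7940 = 0.6146
W = 0.6146 * 2867.8950 = 1762.4724 kJ
Qc = 2867.8950 - 1762.4724 = 1105.4226 kJ

eta = 61.4553%, W = 1762.4724 kJ, Qc = 1105.4226 kJ


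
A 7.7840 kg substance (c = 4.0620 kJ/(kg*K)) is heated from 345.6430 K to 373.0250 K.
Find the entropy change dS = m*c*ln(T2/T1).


T2/T1 = 1.0792
ln(T2/T1) = 0.0762
dS = 7.7840 * 4.0620 * 0.0762 = 2.4106 kJ/K

2.4106 kJ/K


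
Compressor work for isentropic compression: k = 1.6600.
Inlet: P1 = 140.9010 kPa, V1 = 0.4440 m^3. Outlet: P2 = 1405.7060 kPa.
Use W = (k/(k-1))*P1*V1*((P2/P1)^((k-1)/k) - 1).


(k-1)/k = 0.3976
(P2/P1)^exp = 2.4957
W = 2.5152 * 140.9010 * 0.4440 * (2.4957 - 1) = 235.3387 kJ

235.3387 kJ


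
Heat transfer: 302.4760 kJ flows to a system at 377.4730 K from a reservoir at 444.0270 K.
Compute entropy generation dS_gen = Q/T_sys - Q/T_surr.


dS_sys = 302.4760/377.4730 = 0.8013 kJ/K
dS_surr = -302.4760/444.0270 = -0.6812 kJ/K
dS_gen = 0.8013 - 0.6812 = 0.1201 kJ/K (irreversible)

dS_gen = 0.1201 kJ/K, irreversible


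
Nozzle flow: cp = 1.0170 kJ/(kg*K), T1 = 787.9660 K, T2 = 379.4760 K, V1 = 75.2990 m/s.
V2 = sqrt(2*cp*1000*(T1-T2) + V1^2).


dT = 408.4900 K
2*cp*1000*dT = 830868.6600
V1^2 = 5669.9394
V2 = sqrt(836538.5994) = 914.6248 m/s

914.6248 m/s


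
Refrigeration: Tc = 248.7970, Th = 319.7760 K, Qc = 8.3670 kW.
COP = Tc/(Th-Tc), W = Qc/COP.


COP = 248.7970 / 70.9790 = 3.5052
W = 8.3670 / 3.5052 = 2.3870 kW

COP = 3.5052, W = 2.3870 kW


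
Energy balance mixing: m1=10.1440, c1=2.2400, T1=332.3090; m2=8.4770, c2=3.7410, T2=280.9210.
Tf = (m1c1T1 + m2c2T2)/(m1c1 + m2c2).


num = 16459.6063
den = 54.4350
Tf = 302.3717 K

302.3717 K


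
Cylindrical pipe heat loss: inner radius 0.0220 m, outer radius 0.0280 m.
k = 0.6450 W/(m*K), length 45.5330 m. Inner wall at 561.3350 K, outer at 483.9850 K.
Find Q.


dT = 77.3500 K
ln(ro/ri) = 0.2412
Q = 2*pi*0.6450*45.5330*77.3500 / 0.2412 = 59185.7543 W

59185.7543 W


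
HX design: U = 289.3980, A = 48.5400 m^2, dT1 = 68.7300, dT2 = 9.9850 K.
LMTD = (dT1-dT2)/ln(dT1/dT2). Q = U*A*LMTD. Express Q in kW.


LMTD = 30.4520 K
Q = 289.3980 * 48.5400 * 30.4520 = 427770.7205 W = 427.7707 kW

427.7707 kW


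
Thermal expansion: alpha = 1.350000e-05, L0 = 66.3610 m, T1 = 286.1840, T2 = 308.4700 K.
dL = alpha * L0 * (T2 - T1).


dT = 22.2860 K
dL = 1.350000e-05 * 66.3610 * 22.2860 = 0.019965 m
L_final = 66.380965 m

dL = 0.019965 m


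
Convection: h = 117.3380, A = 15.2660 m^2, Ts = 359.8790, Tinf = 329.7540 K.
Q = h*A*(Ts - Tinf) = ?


dT = 30.1250 K
Q = 117.3380 * 15.2660 * 30.1250 = 53962.3675 W

53962.3675 W


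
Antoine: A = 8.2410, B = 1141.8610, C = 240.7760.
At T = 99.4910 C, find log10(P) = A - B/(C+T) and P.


C+T = 340.2670
B/(C+T) = 3.3558
log10(P) = 8.2410 - 3.3558 = 4.8852
P = 10^4.8852 = 76775.1313 mmHg

76775.1313 mmHg


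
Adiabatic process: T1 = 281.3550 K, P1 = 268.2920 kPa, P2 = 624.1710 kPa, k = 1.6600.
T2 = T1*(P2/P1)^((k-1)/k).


(k-1)/k = 0.3976
(P2/P1)^exp = 1.3989
T2 = 281.3550 * 1.3989 = 393.5948 K

393.5948 K


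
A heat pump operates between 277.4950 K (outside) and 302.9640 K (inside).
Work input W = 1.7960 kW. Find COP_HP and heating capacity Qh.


COP = 302.9640 / 25.4690 = 11.8954
Qh = 11.8954 * 1.7960 = 21.3641 kW

COP = 11.8954, Qh = 21.3641 kW


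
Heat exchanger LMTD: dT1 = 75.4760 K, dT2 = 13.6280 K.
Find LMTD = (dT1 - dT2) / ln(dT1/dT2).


dT1/dT2 = 5.5383
ln(dT1/dT2) = 1.7117
LMTD = 61.8480 / 1.7117 = 36.1327 K

36.1327 K


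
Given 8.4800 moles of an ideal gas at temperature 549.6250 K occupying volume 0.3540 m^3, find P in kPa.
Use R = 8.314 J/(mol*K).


P = nRT/V = 8.4800 * 8.314 * 549.6250 / 0.3540
= 38750.0575 / 0.3540 = 109463.4392 Pa = 109.4634 kPa

109.4634 kPa


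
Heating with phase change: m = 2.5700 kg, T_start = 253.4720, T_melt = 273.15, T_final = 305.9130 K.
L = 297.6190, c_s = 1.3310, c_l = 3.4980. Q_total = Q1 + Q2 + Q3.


Q1 (sensible, solid) = 2.5700 * 1.3310 * 19.6780 = 67.3119 kJ
Q2 (latent) = 2.5700 * 297.6190 = 764.8808 kJ
Q3 (sensible, liquid) = 2.5700 * 3.4980 * 32.7630 = 294.5348 kJ
Q_total = 1126.7276 kJ

1126.7276 kJ


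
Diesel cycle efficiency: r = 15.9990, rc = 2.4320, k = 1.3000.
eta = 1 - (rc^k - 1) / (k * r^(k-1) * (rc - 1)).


r^(k-1) = 2.2974
rc^k = 3.1751
eta = 0.4914 = 49.1421%

49.1421%


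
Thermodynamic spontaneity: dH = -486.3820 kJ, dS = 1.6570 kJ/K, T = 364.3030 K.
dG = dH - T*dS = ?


T*dS = 364.3030 * 1.6570 = 603.6501 kJ
dG = -486.3820 - 603.6501 = -1090.0321 kJ (spontaneous)

dG = -1090.0321 kJ, spontaneous


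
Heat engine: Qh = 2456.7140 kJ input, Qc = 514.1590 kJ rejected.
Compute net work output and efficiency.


W = 2456.7140 - 514.1590 = 1942.5550 kJ
eta = 1942.5550 / 2456.7140 = 0.7907 = 79.0713%

W = 1942.5550 kJ, eta = 79.0713%


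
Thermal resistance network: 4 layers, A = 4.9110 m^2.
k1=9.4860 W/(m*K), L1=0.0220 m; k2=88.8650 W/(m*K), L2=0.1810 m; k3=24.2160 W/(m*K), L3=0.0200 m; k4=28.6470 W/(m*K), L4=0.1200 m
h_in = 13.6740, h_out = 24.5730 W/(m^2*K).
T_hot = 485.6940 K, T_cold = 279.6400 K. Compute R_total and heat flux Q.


R_conv_in = 1/(13.6740*4.9110) = 0.0149
R_1 = 0.0220/(9.4860*4.9110) = 0.0005
R_2 = 0.1810/(88.8650*4.9110) = 0.0004
R_3 = 0.0200/(24.2160*4.9110) = 0.0002
R_4 = 0.1200/(28.6470*4.9110) = 0.0009
R_conv_out = 1/(24.5730*4.9110) = 0.0083
R_total = 0.0251 K/W
Q = 206.0540 / 0.0251 = 8213.9014 W

R_total = 0.0251 K/W, Q = 8213.9014 W


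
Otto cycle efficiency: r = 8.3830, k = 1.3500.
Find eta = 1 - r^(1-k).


r^(k-1) = 2.1047
eta = 1 - 1/2.1047 = 0.5249 = 52.4872%

52.4872%


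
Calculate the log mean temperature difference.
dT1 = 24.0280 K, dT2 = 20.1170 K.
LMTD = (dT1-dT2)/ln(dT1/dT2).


dT1/dT2 = 1.1944
ln(dT1/dT2) = 0.1777
LMTD = 3.9110 / 0.1777 = 22.0146 K

22.0146 K


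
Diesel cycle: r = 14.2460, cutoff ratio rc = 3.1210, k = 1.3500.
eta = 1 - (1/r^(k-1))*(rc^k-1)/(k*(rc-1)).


r^(k-1) = 2.5339
rc^k = 4.6483
eta = 0.4972 = 49.7164%

49.7164%


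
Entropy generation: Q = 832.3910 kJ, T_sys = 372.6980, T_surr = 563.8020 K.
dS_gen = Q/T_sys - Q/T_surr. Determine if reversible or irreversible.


dS_sys = 832.3910/372.6980 = 2.2334 kJ/K
dS_surr = -832.3910/563.8020 = -1.4764 kJ/K
dS_gen = 2.2334 - 1.4764 = 0.7570 kJ/K (irreversible)

dS_gen = 0.7570 kJ/K, irreversible


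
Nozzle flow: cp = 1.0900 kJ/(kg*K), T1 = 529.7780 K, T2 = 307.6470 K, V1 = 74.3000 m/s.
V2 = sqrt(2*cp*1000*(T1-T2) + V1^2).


dT = 222.1310 K
2*cp*1000*dT = 484245.5800
V1^2 = 5520.4900
V2 = sqrt(489766.0700) = 699.8329 m/s

699.8329 m/s


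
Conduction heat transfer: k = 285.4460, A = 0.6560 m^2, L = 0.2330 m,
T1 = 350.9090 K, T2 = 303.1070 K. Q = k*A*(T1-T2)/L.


dT = 47.8020 K
Q = 285.4460 * 0.6560 * 47.8020 / 0.2330 = 38416.5135 W

38416.5135 W


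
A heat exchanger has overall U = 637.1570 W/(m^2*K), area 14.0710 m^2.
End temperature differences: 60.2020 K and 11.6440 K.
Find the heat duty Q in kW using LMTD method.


LMTD = 29.5560 K
Q = 637.1570 * 14.0710 * 29.5560 = 264982.5268 W = 264.9825 kW

264.9825 kW


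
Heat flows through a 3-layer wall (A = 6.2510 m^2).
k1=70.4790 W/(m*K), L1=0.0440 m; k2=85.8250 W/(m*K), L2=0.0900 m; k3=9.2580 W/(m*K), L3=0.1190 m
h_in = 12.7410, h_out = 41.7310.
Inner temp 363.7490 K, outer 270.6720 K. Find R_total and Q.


R_conv_in = 1/(12.7410*6.2510) = 0.0126
R_1 = 0.0440/(70.4790*6.2510) = 9.9872e-05
R_2 = 0.0900/(85.8250*6.2510) = 0.0002
R_3 = 0.1190/(9.2580*6.2510) = 0.0021
R_conv_out = 1/(41.7310*6.2510) = 0.0038
R_total = 0.0187 K/W
Q = 93.0770 / 0.0187 = 4973.8578 W

R_total = 0.0187 K/W, Q = 4973.8578 W


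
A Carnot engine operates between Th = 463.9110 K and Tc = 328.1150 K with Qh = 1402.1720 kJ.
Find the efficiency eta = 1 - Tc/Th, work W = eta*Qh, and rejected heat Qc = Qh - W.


eta = 1 - 328.1150/463.9110 = 0.2927
W = 0.2927 * 1402.1720 = 410.4437 kJ
Qc = 1402.1720 - 410.4437 = 991.7283 kJ

eta = 29.2720%, W = 410.4437 kJ, Qc = 991.7283 kJ


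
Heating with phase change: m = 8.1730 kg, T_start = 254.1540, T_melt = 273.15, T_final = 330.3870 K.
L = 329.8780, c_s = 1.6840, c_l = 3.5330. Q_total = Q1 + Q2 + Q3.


Q1 (sensible, solid) = 8.1730 * 1.6840 * 18.9960 = 261.4483 kJ
Q2 (latent) = 8.1730 * 329.8780 = 2696.0929 kJ
Q3 (sensible, liquid) = 8.1730 * 3.5330 * 57.2370 = 1652.7303 kJ
Q_total = 4610.2715 kJ

4610.2715 kJ


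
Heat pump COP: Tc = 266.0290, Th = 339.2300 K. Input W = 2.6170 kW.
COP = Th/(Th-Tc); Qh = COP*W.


COP = 339.2300 / 73.2010 = 4.6342
Qh = 4.6342 * 2.6170 = 12.1278 kW

COP = 4.6342, Qh = 12.1278 kW


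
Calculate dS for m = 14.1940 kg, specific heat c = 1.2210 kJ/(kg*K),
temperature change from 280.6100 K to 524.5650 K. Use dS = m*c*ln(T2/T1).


T2/T1 = 1.8694
ln(T2/T1) = 0.6256
dS = 14.1940 * 1.2210 * 0.6256 = 10.8423 kJ/K

10.8423 kJ/K


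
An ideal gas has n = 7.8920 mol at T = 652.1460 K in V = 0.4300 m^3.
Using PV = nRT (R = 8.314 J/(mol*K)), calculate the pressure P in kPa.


P = nRT/V = 7.8920 * 8.314 * 652.1460 / 0.4300
= 42789.9650 / 0.4300 = 99511.5466 Pa = 99.5115 kPa

99.5115 kPa


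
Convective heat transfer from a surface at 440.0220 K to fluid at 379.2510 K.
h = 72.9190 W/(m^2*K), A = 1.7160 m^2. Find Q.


dT = 60.7710 K
Q = 72.9190 * 1.7160 * 60.7710 = 7604.2147 W

7604.2147 W


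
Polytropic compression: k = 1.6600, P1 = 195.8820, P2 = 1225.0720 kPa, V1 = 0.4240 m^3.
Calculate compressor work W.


(k-1)/k = 0.3976
(P2/P1)^exp = 2.0728
W = 2.5152 * 195.8820 * 0.4240 * (2.0728 - 1) = 224.0917 kJ

224.0917 kJ


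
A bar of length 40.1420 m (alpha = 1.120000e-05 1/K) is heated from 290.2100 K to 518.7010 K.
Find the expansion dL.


dT = 228.4910 K
dL = 1.120000e-05 * 40.1420 * 228.4910 = 0.102727 m
L_final = 40.244727 m

dL = 0.102727 m


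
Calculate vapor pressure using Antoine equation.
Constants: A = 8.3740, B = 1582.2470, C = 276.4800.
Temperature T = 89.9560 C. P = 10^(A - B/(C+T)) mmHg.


C+T = 366.4360
B/(C+T) = 4.3179
log10(P) = 8.3740 - 4.3179 = 4.0561
P = 10^4.0561 = 11377.9635 mmHg

11377.9635 mmHg


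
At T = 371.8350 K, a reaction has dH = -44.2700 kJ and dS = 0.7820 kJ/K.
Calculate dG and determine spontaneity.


T*dS = 371.8350 * 0.7820 = 290.7750 kJ
dG = -44.2700 - 290.7750 = -335.0450 kJ (spontaneous)

dG = -335.0450 kJ, spontaneous


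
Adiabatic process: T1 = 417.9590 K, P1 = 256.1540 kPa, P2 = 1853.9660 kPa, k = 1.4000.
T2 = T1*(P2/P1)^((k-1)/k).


(k-1)/k = 0.2857
(P2/P1)^exp = 1.7604
T2 = 417.9590 * 1.7604 = 735.7561 K

735.7561 K


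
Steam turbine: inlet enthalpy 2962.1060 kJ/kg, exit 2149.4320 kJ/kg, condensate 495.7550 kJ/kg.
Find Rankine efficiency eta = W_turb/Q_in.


W = 812.6740 kJ/kg
Q_in = 2466.3510 kJ/kg
eta = 0.3295 = 32.9505%

eta = 32.9505%


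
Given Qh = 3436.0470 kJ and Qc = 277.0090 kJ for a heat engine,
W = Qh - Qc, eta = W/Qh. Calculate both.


W = 3436.0470 - 277.0090 = 3159.0380 kJ
eta = 3159.0380 / 3436.0470 = 0.9194 = 91.9381%

W = 3159.0380 kJ, eta = 91.9381%


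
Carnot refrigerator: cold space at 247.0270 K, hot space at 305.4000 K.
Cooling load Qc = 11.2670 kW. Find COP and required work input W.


COP = 247.0270 / 58.3730 = 4.2319
W = 11.2670 / 4.2319 = 2.6624 kW

COP = 4.2319, W = 2.6624 kW


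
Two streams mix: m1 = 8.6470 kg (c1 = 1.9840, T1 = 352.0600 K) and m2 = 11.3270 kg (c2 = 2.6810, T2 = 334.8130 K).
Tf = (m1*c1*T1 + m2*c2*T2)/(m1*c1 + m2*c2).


num = 16207.3138
den = 47.5233
Tf = 341.0391 K

341.0391 K


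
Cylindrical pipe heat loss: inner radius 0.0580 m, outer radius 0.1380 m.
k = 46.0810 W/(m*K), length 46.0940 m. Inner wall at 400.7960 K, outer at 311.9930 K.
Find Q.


dT = 88.8030 K
ln(ro/ri) = 0.8668
Q = 2*pi*46.0810*46.0940*88.8030 / 0.8668 = 1367255.0863 W

1367255.0863 W


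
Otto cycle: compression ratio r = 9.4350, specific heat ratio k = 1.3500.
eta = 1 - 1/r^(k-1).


r^(k-1) = 2.1936
eta = 1 - 1/2.1936 = 0.5441 = 54.4131%

54.4131%


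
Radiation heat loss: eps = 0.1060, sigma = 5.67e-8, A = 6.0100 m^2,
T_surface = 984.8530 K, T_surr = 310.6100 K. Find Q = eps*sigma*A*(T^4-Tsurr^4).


T^4 = 9.4077e+11
Tsurr^4 = 9.3081e+09
Q = 0.1060 * 5.67e-8 * 6.0100 * 9.3147e+11 = 33645.7873 W

33645.7873 W


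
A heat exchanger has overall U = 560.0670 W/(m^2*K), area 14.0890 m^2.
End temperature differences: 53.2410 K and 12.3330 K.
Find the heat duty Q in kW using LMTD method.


LMTD = 27.9703 K
Q = 560.0670 * 14.0890 * 27.9703 = 220707.7712 W = 220.7078 kW

220.7078 kW


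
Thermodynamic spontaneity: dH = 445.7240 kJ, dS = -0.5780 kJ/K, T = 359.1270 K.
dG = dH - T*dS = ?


T*dS = 359.1270 * -0.5780 = -207.5754 kJ
dG = 445.7240 + 207.5754 = 653.2994 kJ (non-spontaneous)

dG = 653.2994 kJ, non-spontaneous


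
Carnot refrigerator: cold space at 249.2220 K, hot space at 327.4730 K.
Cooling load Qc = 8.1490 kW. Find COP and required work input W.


COP = 249.2220 / 78.2510 = 3.1849
W = 8.1490 / 3.1849 = 2.5586 kW

COP = 3.1849, W = 2.5586 kW


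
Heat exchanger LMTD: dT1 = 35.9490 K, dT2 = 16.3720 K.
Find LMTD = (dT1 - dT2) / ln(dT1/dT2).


dT1/dT2 = 2.1958
ln(dT1/dT2) = 0.7865
LMTD = 19.5770 / 0.7865 = 24.8904 K

24.8904 K


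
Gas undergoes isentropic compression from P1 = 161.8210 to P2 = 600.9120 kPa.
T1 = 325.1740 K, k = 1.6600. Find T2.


(k-1)/k = 0.3976
(P2/P1)^exp = 1.6848
T2 = 325.1740 * 1.6848 = 547.8394 K

547.8394 K


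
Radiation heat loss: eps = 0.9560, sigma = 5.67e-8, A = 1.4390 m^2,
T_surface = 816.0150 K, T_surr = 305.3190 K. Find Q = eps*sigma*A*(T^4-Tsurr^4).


T^4 = 4.4340e+11
Tsurr^4 = 8.6899e+09
Q = 0.9560 * 5.67e-8 * 1.4390 * 4.3471e+11 = 33907.6961 W

33907.6961 W


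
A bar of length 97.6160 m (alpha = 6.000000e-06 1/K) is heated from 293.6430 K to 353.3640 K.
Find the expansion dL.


dT = 59.7210 K
dL = 6.000000e-06 * 97.6160 * 59.7210 = 0.034978 m
L_final = 97.650978 m

dL = 0.034978 m


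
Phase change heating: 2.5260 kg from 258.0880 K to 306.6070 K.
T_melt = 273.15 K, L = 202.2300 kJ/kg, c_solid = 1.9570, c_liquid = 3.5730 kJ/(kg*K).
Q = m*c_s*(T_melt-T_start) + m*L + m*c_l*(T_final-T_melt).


Q1 (sensible, solid) = 2.5260 * 1.9570 * 15.0620 = 74.4572 kJ
Q2 (latent) = 2.5260 * 202.2300 = 510.8330 kJ
Q3 (sensible, liquid) = 2.5260 * 3.5730 * 33.4570 = 301.9627 kJ
Q_total = 887.2529 kJ

887.2529 kJ


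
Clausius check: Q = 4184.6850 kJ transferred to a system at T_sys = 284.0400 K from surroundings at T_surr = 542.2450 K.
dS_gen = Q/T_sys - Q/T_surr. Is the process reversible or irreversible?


dS_sys = 4184.6850/284.0400 = 14.7327 kJ/K
dS_surr = -4184.6850/542.2450 = -7.7173 kJ/K
dS_gen = 14.7327 - 7.7173 = 7.0154 kJ/K (irreversible)

dS_gen = 7.0154 kJ/K, irreversible


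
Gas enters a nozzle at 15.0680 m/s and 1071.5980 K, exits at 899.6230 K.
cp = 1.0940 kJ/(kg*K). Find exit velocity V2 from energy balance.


dT = 171.9750 K
2*cp*1000*dT = 376281.3000
V1^2 = 227.0446
V2 = sqrt(376508.3446) = 613.6028 m/s

613.6028 m/s


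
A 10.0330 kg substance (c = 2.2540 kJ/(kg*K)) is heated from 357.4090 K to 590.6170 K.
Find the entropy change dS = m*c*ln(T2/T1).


T2/T1 = 1.6525
ln(T2/T1) = 0.5023
dS = 10.0330 * 2.2540 * 0.5023 = 11.3589 kJ/K

11.3589 kJ/K


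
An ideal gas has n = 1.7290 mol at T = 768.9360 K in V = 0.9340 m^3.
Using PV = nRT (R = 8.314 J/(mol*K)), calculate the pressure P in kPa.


P = nRT/V = 1.7290 * 8.314 * 768.9360 / 0.9340
= 11053.3827 / 0.9340 = 11834.4569 Pa = 11.8345 kPa

11.8345 kPa


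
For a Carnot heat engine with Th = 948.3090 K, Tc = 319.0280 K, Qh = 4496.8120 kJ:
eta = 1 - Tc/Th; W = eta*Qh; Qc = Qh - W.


eta = 1 - 319.0280/948.3090 = 0.6636
W = 0.6636 * 4496.8120 = 2984.0045 kJ
Qc = 4496.8120 - 2984.0045 = 1512.8075 kJ

eta = 66.3582%, W = 2984.0045 kJ, Qc = 1512.8075 kJ


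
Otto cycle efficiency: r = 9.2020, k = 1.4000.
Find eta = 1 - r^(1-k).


r^(k-1) = 2.4297
eta = 1 - 1/2.4297 = 0.5884 = 58.8427%

58.8427%


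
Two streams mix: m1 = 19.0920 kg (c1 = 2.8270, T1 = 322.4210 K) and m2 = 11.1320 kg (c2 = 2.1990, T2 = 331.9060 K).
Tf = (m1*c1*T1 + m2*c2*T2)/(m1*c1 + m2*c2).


num = 25526.8716
den = 78.4524
Tf = 325.3806 K

325.3806 K


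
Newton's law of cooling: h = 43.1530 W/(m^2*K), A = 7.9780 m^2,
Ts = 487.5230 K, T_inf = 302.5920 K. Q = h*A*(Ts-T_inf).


dT = 184.9310 K
Q = 43.1530 * 7.9780 * 184.9310 = 63667.0523 W

63667.0523 W


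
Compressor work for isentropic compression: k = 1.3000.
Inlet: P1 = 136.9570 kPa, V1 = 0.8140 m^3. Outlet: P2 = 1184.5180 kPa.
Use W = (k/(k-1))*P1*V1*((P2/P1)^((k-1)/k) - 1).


(k-1)/k = 0.2308
(P2/P1)^exp = 1.6452
W = 4.3333 * 136.9570 * 0.8140 * (1.6452 - 1) = 311.6957 kJ

311.6957 kJ


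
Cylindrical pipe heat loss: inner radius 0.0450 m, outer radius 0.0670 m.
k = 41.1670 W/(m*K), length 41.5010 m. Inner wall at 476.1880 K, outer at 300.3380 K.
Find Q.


dT = 175.8500 K
ln(ro/ri) = 0.3980
Q = 2*pi*41.1670*41.5010*175.8500 / 0.3980 = 4742573.5397 W

4742573.5397 W


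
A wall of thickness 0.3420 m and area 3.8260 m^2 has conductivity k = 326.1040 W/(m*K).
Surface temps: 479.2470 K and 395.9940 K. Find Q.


dT = 83.2530 K
Q = 326.1040 * 3.8260 * 83.2530 / 0.3420 = 303721.0396 W

303721.0396 W


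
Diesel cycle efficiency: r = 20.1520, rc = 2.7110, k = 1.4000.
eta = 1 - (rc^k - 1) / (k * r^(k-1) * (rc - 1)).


r^(k-1) = 3.3245
rc^k = 4.0400
eta = 0.6183 = 61.8260%

61.8260%


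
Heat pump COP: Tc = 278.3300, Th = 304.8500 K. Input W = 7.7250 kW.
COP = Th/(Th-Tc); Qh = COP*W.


COP = 304.8500 / 26.5200 = 11.4951
Qh = 11.4951 * 7.7250 = 88.7996 kW

COP = 11.4951, Qh = 88.7996 kW


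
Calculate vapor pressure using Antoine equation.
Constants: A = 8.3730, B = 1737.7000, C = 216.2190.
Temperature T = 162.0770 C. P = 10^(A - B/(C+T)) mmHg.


C+T = 378.2960
B/(C+T) = 4.5935
log10(P) = 8.3730 - 4.5935 = 3.7795
P = 10^3.7795 = 6018.7607 mmHg

6018.7607 mmHg


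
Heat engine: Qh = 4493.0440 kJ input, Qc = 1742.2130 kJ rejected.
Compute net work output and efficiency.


W = 4493.0440 - 1742.2130 = 2750.8310 kJ
eta = 2750.8310 / 4493.0440 = 0.6122 = 61.2242%

W = 2750.8310 kJ, eta = 61.2242%


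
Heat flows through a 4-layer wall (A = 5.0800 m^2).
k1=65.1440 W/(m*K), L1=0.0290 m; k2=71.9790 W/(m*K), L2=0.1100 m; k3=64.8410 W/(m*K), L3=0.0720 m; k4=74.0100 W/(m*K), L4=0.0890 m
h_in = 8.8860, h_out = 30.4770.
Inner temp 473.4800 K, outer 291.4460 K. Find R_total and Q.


R_conv_in = 1/(8.8860*5.0800) = 0.0222
R_1 = 0.0290/(65.1440*5.0800) = 8.7631e-05
R_2 = 0.1100/(71.9790*5.0800) = 0.0003
R_3 = 0.0720/(64.8410*5.0800) = 0.0002
R_4 = 0.0890/(74.0100*5.0800) = 0.0002
R_conv_out = 1/(30.4770*5.0800) = 0.0065
R_total = 0.0295 K/W
Q = 182.0340 / 0.0295 = 6179.9415 W

R_total = 0.0295 K/W, Q = 6179.9415 W


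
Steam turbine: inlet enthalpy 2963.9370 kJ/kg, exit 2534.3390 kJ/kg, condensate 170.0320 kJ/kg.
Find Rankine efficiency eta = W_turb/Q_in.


W = 429.5980 kJ/kg
Q_in = 2793.9050 kJ/kg
eta = 0.1538 = 15.3763%

eta = 15.3763%


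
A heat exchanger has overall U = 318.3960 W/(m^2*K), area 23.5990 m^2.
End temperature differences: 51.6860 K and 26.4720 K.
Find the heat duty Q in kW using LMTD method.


LMTD = 37.6835 K
Q = 318.3960 * 23.5990 * 37.6835 = 283147.2341 W = 283.1472 kW

283.1472 kW


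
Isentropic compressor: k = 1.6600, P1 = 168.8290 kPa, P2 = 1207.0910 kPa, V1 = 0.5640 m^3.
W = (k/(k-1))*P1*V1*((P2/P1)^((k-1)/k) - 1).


(k-1)/k = 0.3976
(P2/P1)^exp = 2.1860
W = 2.5152 * 168.8290 * 0.5640 * (2.1860 - 1) = 284.0473 kJ

284.0473 kJ


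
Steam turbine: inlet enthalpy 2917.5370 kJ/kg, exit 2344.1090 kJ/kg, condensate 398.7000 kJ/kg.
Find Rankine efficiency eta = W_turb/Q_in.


W = 573.4280 kJ/kg
Q_in = 2518.8370 kJ/kg
eta = 0.2277 = 22.7656%

eta = 22.7656%


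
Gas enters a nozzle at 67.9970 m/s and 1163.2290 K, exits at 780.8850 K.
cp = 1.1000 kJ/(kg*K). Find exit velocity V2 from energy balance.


dT = 382.3440 K
2*cp*1000*dT = 841156.8000
V1^2 = 4623.5920
V2 = sqrt(845780.3920) = 919.6632 m/s

919.6632 m/s


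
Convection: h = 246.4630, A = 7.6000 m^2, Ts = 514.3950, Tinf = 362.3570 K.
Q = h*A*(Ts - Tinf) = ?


dT = 152.0380 K
Q = 246.4630 * 7.6000 * 152.0380 = 284785.2361 W

284785.2361 W


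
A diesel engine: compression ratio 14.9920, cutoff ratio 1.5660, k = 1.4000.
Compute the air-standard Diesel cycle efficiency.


r^(k-1) = 2.9535
rc^k = 1.8737
eta = 0.6267 = 62.6671%

62.6671%


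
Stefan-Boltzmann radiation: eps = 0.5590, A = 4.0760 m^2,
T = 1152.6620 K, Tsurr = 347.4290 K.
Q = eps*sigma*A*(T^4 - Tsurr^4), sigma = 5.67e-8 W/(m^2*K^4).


T^4 = 1.7653e+12
Tsurr^4 = 1.4570e+10
Q = 0.5590 * 5.67e-8 * 4.0760 * 1.7507e+12 = 226171.2878 W

226171.2878 W


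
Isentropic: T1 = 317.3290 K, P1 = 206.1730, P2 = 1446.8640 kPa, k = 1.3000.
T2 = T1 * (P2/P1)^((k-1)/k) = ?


(k-1)/k = 0.2308
(P2/P1)^exp = 1.5677
T2 = 317.3290 * 1.5677 = 497.4916 K

497.4916 K


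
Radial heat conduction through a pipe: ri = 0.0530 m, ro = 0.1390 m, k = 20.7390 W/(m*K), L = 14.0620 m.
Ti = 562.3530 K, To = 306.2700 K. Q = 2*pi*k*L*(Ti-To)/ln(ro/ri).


dT = 256.0830 K
ln(ro/ri) = 0.9642
Q = 2*pi*20.7390*14.0620*256.0830 / 0.9642 = 486672.1498 W

486672.1498 W
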